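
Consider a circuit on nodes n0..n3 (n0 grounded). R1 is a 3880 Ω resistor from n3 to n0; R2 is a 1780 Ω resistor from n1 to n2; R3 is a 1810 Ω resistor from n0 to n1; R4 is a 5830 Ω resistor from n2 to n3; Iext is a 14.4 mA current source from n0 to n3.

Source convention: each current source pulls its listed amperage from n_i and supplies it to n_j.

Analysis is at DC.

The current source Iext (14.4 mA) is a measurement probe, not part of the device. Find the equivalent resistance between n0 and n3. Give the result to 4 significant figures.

MNA unknowns: 3 node voltages V₁..V_3
R1: Y=0.0002577 on G[3,0]
R2: Y=0.0005618 on G[1,2]
R3: Y=0.0005525 on G[0,1]
R4: Y=0.0001715 on G[2,3]
Iext: z[0]−=0.0144, z[3]+=0.0144
solve → V1=7.604, V2=15.08, V3=39.57

R_eq = 2748. Ω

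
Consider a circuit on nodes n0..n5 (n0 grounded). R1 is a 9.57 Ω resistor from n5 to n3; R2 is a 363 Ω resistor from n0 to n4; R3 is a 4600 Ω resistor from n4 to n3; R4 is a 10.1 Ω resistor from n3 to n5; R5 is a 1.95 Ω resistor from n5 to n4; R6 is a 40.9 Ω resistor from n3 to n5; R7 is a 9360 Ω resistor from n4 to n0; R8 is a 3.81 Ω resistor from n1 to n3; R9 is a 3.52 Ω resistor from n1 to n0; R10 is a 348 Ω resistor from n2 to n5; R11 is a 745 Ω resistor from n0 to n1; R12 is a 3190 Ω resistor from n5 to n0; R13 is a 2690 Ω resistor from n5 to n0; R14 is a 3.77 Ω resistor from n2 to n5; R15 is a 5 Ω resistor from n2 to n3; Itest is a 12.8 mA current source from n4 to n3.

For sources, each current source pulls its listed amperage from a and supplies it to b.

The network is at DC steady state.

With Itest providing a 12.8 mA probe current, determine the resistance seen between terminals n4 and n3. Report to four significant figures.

MNA unknowns: 5 node voltages V₁..V_5
R1: Y=0.1045 on G[5,3]
R2: Y=0.002755 on G[0,4]
R3: Y=0.0002174 on G[4,3]
R4: Y=0.09901 on G[3,5]
R5: Y=0.5128 on G[5,4]
R6: Y=0.02445 on G[3,5]
R7: Y=0.0001068 on G[4,0]
R8: Y=0.2625 on G[1,3]
R9: Y=0.2841 on G[1,0]
R10: Y=0.002874 on G[2,5]
R11: Y=0.001342 on G[0,1]
R12: Y=0.0003135 on G[5,0]
R13: Y=0.0003717 on G[5,0]
R14: Y=0.2653 on G[2,5]
R15: Y=0.2000 on G[2,3]
Itest: z[4]−=0.0128, z[3]+=0.0128
solve → V1=0.0006856, V2=-0.01962, V3=0.001431, V4=-0.05993, V5=-0.03533

R_eq = 4.794 Ω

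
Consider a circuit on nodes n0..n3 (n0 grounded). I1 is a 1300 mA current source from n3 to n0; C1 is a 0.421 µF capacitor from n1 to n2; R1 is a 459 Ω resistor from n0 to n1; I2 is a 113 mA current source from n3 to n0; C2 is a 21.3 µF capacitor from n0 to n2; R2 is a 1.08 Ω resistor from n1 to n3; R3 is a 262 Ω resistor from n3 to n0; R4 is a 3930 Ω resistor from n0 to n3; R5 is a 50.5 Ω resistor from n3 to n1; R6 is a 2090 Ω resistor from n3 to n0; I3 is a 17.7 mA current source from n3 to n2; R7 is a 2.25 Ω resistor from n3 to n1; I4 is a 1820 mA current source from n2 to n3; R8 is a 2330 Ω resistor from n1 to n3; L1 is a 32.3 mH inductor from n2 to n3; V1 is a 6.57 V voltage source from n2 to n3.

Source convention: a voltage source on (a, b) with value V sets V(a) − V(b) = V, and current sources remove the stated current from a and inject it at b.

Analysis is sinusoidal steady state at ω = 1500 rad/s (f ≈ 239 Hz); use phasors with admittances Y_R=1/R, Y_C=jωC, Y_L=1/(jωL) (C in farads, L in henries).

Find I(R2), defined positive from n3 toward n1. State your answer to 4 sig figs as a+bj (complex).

MNA unknowns: 3 node voltages V₁..V_3 plus 1 source current (V1)
I1: z[3]−=1.3, z[0]+=1.3
C1: Y=0.000+0.0006315j on G[1,2]
R1: Y=0.002179+0.000j on G[0,1]
I2: z[3]−=0.113, z[0]+=0.113
C2: Y=0.000+0.03195j on G[0,2]
R2: Y=0.9259+0.000j on G[1,3]
R3: Y=0.003817+0.000j on G[3,0]
R4: Y=0.0002545+0.000j on G[0,3]
R5: Y=0.01980+0.000j on G[3,1]
R6: Y=0.0004785+0.000j on G[3,0]
I3: z[3]−=0.0177, z[2]+=0.0177
R7: Y=0.4444+0.000j on G[3,1]
I4: z[2]−=1.82, z[3]+=1.82
R8: Y=0.0004292+0.000j on G[1,3]
L1: Y=0.000-0.02064j on G[2,3]
V1: row V2−V3=6.57, i_V1 at 2,3
solve → V1=-15.18+40.96j, V2=-8.635+41.02j, V3=-15.21+41.02j
aux → i_V1=-0.4915+0.4074j

-0.02200+0.05667j A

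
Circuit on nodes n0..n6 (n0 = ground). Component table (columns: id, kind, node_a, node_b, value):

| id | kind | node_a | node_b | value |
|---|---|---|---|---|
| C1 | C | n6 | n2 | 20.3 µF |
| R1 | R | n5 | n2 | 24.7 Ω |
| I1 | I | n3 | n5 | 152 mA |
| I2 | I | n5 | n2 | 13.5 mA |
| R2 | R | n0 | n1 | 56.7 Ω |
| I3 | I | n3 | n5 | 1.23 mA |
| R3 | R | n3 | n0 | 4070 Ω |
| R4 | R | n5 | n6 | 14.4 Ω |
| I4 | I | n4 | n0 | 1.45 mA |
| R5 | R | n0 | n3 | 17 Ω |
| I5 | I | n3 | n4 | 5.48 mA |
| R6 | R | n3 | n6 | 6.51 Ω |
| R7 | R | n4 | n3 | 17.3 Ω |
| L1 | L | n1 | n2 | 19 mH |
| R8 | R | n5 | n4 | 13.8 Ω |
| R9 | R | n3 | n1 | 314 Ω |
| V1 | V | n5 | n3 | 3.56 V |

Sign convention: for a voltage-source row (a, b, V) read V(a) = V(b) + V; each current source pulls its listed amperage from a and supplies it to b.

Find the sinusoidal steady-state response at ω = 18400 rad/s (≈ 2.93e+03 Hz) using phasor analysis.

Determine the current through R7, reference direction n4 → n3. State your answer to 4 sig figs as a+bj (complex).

0.1163+0.000j A

MNA unknowns: 6 node voltages V₁..V_6 plus 1 source current (V1)
C1: Y=0.000+0.3735j on G[6,2]
R1: Y=0.04049+0.000j on G[5,2]
I1: z[3]−=0.152, z[5]+=0.152
I2: z[5]−=0.0135, z[2]+=0.0135
R2: Y=0.01764+0.000j on G[0,1]
I3: z[3]−=0.00123, z[5]+=0.00123
R3: Y=0.0002457+0.000j on G[3,0]
R4: Y=0.06944+0.000j on G[5,6]
I4: z[4]−=0.00145, z[0]+=0.00145
R5: Y=0.05882+0.000j on G[0,3]
I5: z[3]−=0.00548, z[4]+=0.00548
R6: Y=0.1536+0.000j on G[3,6]
R7: Y=0.05780+0.000j on G[4,3]
L1: Y=0.000-0.002860j on G[1,2]
R8: Y=0.07246+0.000j on G[5,4]
R9: Y=0.003185+0.000j on G[3,1]
V1: row V5−V3=3.56, i_V1 at 5,3
solve → V1=0.004918-0.2013j, V2=1.537-0.1366j, V3=-0.02602+0.06012j, V4=1.985+0.06012j, V5=3.534+0.06012j, V6=1.504+0.1155j
aux → i_V1=-0.1943-0.004119j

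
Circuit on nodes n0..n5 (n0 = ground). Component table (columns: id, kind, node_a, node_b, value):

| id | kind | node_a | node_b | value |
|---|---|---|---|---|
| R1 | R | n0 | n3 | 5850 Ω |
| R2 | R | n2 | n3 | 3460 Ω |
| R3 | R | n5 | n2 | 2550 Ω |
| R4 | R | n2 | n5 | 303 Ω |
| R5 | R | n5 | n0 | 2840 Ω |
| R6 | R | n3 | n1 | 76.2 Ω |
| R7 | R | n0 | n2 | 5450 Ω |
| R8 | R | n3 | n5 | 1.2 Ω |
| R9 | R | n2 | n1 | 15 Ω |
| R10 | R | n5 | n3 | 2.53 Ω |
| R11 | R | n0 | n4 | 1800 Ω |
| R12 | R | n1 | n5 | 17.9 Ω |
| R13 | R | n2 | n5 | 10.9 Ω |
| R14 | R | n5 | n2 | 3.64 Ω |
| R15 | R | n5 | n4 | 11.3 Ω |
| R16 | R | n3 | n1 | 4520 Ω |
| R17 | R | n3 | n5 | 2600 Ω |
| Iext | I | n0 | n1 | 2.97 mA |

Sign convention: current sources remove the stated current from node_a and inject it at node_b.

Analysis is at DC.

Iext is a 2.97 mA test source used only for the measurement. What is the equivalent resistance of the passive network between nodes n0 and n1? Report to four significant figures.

R_eq = 802.2 Ω

Apply KCL at each of the 5 non-ground nodes and solve the resulting linear system.
Node n1: branches {R6, R9, R12, R16, Iext} → V_1 = 2.382
Node n2: branches {R2, R3, R4, R7, R9, R13, R14} → V_2 = 2.362
Node n3: branches {R1, R2, R6, R8, R10, R16, R17} → V_3 = 2.359
Node n4: branches {R11, R15} → V_4 = 2.345
Node n5: branches {R3, R4, R5, R8, R10, R12, R13, R14, R15, R17} → V_5 = 2.359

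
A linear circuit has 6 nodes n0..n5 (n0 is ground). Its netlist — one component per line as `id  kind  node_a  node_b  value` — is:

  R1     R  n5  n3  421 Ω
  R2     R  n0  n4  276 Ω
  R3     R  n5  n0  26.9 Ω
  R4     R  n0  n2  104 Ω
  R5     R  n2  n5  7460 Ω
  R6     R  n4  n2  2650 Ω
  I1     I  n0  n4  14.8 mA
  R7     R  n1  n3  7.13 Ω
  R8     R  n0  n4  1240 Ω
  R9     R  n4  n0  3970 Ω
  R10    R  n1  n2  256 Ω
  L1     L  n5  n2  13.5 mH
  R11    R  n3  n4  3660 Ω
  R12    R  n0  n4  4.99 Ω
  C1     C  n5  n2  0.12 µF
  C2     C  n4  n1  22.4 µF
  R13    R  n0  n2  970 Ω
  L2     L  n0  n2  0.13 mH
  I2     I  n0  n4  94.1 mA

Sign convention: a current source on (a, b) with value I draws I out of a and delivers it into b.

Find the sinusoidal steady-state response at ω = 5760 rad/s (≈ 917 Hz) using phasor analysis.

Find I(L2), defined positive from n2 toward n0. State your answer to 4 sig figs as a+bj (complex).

0.002301-0.0002676j A

Apply KCL at each of the 5 non-ground nodes and solve the resulting linear system.
Node n1: branches {R7, R10, C2} → V_1 = 0.5138+0.02375j
Node n2: branches {R4, R5, R6, R10, L1, C1, R13, L2} → V_2 = 0.0002004+0.001723j
Node n3: branches {R1, R7, R11} → V_3 = 0.5057+0.02348j
Node n4: branches {R2, R6, I1, R8, R9, R11, R12, C2, I2} → V_4 = 0.5147-0.0005731j
Node n5: branches {R1, R3, R5, L1, C1} → V_5 = 0.02777+0.009866j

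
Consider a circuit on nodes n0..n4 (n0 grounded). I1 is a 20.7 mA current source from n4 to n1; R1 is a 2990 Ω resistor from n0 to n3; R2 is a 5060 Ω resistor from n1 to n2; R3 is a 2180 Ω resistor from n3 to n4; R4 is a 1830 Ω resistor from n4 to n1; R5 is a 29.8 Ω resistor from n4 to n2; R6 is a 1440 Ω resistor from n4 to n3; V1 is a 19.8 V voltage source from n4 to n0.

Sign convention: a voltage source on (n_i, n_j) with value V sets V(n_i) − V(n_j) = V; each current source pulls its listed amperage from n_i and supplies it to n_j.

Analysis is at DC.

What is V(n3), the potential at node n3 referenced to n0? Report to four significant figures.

15.35 V

MNA unknowns: 4 node voltages V₁..V_4 plus 1 source current (V1)
I1: z[4]−=0.0207, z[1]+=0.0207
R1: Y=0.0003344 on G[0,3]
R2: Y=0.0001976 on G[1,2]
R3: Y=0.0004587 on G[3,4]
R4: Y=0.0005464 on G[4,1]
R5: Y=0.03356 on G[4,2]
R6: Y=0.0006944 on G[4,3]
V1: row V4−V0=19.8, i_V1 at 4,0
solve → V1=47.66, V2=19.96, V3=15.35, V4=19.80
aux → i_V1=-0.005133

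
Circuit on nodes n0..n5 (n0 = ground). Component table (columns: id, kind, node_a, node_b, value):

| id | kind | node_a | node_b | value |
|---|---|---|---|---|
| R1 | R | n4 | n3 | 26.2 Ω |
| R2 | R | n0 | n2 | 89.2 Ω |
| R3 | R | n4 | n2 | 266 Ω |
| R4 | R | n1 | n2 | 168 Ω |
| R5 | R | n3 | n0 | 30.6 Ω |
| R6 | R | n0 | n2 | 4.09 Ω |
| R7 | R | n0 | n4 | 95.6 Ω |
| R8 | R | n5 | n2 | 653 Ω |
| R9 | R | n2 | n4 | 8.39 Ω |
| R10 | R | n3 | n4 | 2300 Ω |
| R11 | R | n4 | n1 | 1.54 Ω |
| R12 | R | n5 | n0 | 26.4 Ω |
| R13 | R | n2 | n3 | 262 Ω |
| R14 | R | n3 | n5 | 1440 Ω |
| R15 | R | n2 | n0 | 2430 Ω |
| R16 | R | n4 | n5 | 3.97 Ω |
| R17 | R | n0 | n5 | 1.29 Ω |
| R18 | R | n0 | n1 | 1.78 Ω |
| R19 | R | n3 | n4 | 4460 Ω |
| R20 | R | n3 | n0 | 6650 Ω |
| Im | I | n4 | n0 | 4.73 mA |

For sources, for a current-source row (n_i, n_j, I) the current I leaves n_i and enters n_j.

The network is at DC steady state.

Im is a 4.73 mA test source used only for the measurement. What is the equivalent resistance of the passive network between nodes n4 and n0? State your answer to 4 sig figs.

R_eq = 1.652 Ω

Element admittances at DC:
  Y(R1) = 0.03817 S between n4,n3
  Y(R2) = 0.01121 S between n0,n2
  Y(R3) = 0.003759 S between n4,n2
  Y(R4) = 0.005952 S between n1,n2
  Y(R5) = 0.03268 S between n3,n0
  Y(R6) = 0.2445 S between n0,n2
  Y(R7) = 0.01046 S between n0,n4
  Y(R8) = 0.001531 S between n5,n2
  Y(R9) = 0.1192 S between n2,n4
  Y(R10) = 0.0004348 S between n3,n4
  Y(R11) = 0.6494 S between n4,n1
  Y(R12) = 0.03788 S between n5,n0
  Y(R13) = 0.003817 S between n2,n3
  Y(R14) = 0.0006944 S between n3,n5
  Y(R15) = 0.0004115 S between n2,n0
  Y(R16) = 0.2519 S between n4,n5
  Y(R17) = 0.7752 S between n0,n5
  Y(R18) = 0.5618 S between n0,n1
  Y(R19) = 0.0002242 S between n3,n4
  Y(R20) = 0.0001504 S between n3,n0
  Im: injects 0.00473 A into n0 (from n4)
Assemble and solve the 5×5 MNA system:
  V(n1)=-0.004181  V(n2)=-0.002572  V(n3)=-0.004129  V(n4)=-0.007814  V(n5)=-0.001851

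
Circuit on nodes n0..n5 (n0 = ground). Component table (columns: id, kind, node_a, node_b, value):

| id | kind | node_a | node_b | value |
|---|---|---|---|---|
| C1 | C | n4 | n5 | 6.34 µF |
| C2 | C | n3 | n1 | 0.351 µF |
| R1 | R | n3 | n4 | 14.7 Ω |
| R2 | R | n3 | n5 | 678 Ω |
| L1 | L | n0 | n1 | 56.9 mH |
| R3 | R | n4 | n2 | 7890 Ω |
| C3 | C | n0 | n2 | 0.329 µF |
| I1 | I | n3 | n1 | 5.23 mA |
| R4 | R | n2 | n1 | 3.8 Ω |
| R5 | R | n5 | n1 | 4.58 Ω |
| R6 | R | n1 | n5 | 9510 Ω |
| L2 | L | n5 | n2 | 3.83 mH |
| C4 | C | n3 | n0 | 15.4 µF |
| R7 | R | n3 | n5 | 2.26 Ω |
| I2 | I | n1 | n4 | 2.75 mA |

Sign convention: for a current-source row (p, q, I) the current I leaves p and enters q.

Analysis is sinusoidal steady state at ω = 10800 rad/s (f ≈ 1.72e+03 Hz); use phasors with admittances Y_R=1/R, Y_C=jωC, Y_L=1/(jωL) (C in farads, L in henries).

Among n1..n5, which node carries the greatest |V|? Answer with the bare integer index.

Apply KCL at each of the 5 non-ground nodes and solve the resulting linear system.
Node n1: branches {C2, L1, I1, R4, R5, R6, I2} → V_1 = 0.01932+0.002724j
Node n2: branches {R3, C3, R4, L2} → V_2 = 0.01923+0.003484j
Node n3: branches {C2, R1, R2, I1, C4, R7} → V_3 = -0.0002218-4.777e-05j
Node n4: branches {C1, R1, R3, I2} → V_4 = 0.02300-0.01507j
Node n5: branches {C1, R2, R5, R6, L2, R7} → V_5 = 0.008041+0.002005j

4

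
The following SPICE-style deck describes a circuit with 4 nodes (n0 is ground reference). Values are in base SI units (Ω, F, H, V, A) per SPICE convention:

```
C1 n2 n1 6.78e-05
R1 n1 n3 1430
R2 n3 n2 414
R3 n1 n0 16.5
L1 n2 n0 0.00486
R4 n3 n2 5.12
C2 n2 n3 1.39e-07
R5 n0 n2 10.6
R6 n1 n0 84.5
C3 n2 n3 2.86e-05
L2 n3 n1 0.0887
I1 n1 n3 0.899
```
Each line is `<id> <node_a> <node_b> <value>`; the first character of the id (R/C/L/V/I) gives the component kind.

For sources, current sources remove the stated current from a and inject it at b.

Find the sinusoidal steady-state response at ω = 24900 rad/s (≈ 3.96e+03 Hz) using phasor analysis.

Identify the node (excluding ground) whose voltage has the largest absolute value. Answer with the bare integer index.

MNA unknowns: 3 node voltages V₁..V_3
C1: Y=0.000+1.688j on G[2,1]
R1: Y=0.0006993+0.000j on G[1,3]
R2: Y=0.002415+0.000j on G[3,2]
R3: Y=0.06061+0.000j on G[1,0]
L1: Y=0.000-0.008264j on G[2,0]
R4: Y=0.1953+0.000j on G[3,2]
C2: Y=0.000+0.003461j on G[2,3]
R5: Y=0.09434+0.000j on G[0,2]
R6: Y=0.01183+0.000j on G[1,0]
C3: Y=0.000+0.7121j on G[2,3]
L2: Y=0.000-0.0004528j on G[3,1]
I1: z[1]−=0.899, z[3]+=0.899
solve → V1=0.003639+0.3023j, V2=0.01741-0.2306j, V3=0.3418-1.398j

3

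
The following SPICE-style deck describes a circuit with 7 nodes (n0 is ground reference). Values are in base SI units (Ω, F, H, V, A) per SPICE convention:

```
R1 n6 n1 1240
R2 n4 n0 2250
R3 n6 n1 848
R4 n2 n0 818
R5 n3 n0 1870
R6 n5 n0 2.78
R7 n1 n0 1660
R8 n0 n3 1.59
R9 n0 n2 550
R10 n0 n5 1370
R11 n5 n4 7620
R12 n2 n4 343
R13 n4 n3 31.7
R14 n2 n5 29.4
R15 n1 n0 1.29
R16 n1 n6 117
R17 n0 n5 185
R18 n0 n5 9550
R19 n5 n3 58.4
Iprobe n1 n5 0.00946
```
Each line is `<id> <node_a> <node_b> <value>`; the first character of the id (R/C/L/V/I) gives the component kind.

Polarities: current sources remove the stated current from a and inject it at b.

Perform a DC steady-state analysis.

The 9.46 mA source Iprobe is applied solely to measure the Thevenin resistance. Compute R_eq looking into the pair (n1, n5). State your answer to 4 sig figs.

R_eq = 3.870 Ω

Element admittances at DC:
  Y(R1) = 0.0008065 S between n6,n1
  Y(R2) = 0.0004444 S between n4,n0
  Y(R3) = 0.001179 S between n6,n1
  Y(R4) = 0.001222 S between n2,n0
  Y(R5) = 0.0005348 S between n3,n0
  Y(R6) = 0.3597 S between n5,n0
  Y(R7) = 0.0006024 S between n1,n0
  Y(R8) = 0.6289 S between n0,n3
  Y(R9) = 0.001818 S between n0,n2
  Y(R10) = 0.0007299 S between n0,n5
  Y(R11) = 0.0001312 S between n5,n4
  Y(R12) = 0.002915 S between n2,n4
  Y(R13) = 0.03155 S between n4,n3
  Y(R14) = 0.03401 S between n2,n5
  Y(R15) = 0.7752 S between n1,n0
  Y(R16) = 0.008547 S between n1,n6
  Y(R17) = 0.005405 S between n0,n5
  Y(R18) = 0.0001047 S between n0,n5
  Y(R19) = 0.01712 S between n5,n3
  Iprobe: injects 0.00946 A into n5 (from n1)
Assemble and solve the 6×6 MNA system:
  V(n1)=-0.01219  V(n2)=0.02096  V(n3)=0.0007325  V(n4)=0.002495  V(n5)=0.02441  V(n6)=-0.01219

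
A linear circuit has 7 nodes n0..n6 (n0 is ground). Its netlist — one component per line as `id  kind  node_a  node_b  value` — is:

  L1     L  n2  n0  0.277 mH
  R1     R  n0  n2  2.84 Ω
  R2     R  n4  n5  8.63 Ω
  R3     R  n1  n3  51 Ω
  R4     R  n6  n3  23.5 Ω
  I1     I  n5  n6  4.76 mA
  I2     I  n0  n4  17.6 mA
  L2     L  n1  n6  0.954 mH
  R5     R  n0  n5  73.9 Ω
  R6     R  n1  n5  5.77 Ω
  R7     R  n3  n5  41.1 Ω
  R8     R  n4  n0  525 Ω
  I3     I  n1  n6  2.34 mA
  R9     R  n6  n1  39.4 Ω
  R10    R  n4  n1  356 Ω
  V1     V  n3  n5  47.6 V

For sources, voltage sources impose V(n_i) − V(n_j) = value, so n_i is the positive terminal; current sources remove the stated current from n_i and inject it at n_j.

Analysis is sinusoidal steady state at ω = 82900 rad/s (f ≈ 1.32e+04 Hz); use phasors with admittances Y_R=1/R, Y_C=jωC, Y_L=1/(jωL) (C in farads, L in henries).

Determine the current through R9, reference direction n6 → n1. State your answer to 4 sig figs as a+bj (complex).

0.6057+0.1270j A

Apply KCL at each of the 6 non-ground nodes and solve the resulting linear system.
Node n1: branches {R3, L2, R6, I3, R9, R10} → V_1 = 9.280-0.8909j
Node n2: branches {L1, R1} → V_2 = 0.000+0.000j
Node n3: branches {R3, R4, R7, V1} → V_3 = 48.70+0.002573j
Node n4: branches {R2, I2, R8, R10} → V_4 = 1.420-0.01828j
Node n5: branches {R2, I1, R5, R6, R7, V1} → V_5 = 1.101+0.002573j
Node n6: branches {R4, I1, L2, I3, R9} → V_6 = 33.15+4.111j
Source currents: i(V1)=-2.593+0.1573j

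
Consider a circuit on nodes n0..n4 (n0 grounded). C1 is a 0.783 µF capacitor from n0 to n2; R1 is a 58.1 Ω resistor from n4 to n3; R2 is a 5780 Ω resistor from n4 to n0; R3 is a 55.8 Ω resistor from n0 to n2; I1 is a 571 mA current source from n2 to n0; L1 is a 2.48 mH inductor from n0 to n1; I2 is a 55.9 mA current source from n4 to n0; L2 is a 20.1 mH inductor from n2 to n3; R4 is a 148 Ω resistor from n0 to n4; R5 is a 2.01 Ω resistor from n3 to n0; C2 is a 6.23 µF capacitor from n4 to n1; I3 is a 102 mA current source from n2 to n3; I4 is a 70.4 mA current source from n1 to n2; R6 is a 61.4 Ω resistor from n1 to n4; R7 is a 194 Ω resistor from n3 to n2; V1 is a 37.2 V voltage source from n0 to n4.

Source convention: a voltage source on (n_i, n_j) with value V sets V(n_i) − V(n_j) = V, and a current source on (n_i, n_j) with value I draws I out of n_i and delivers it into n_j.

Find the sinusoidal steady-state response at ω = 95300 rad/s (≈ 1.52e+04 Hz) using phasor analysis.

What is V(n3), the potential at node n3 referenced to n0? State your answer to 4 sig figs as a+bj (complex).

Element admittances at ω=95300 rad/s:
  Y(C1) = 0.000+0.07462j S between n0,n2
  Y(R1) = 0.01721+0.000j S between n4,n3
  Y(R2) = 0.0001730+0.000j S between n4,n0
  Y(R3) = 0.01792+0.000j S between n0,n2
  I1: injects 0.571 A into n0 (from n2)
  Y(L1) = 0.000-0.004231j S between n0,n1
  I2: injects 0.0559 A into n0 (from n4)
  Y(L2) = 0.000-0.0005220j S between n2,n3
  Y(R4) = 0.006757+0.000j S between n0,n4
  Y(R5) = 0.4975+0.000j S between n3,n0
  Y(C2) = 0.000+0.5937j S between n4,n1
  I3: injects 0.102 A into n3 (from n2)
  I4: injects 0.0704 A into n2 (from n1)
  Y(R6) = 0.01629+0.000j S between n1,n4
  Y(R7) = 0.005155+0.000j S between n3,n2
  V1: constraint V(n0)−V(n4) = 37.2
Assemble and solve the 5×5 MNA system:
  V(n1)=-37.47+0.1120j  V(n2)=-2.318+7.483j  V(n3)=-1.051+0.07547j  V(n4)=-37.20+0.000j
  i(V1)=-0.7532+0.1572j

-1.051+0.07547j V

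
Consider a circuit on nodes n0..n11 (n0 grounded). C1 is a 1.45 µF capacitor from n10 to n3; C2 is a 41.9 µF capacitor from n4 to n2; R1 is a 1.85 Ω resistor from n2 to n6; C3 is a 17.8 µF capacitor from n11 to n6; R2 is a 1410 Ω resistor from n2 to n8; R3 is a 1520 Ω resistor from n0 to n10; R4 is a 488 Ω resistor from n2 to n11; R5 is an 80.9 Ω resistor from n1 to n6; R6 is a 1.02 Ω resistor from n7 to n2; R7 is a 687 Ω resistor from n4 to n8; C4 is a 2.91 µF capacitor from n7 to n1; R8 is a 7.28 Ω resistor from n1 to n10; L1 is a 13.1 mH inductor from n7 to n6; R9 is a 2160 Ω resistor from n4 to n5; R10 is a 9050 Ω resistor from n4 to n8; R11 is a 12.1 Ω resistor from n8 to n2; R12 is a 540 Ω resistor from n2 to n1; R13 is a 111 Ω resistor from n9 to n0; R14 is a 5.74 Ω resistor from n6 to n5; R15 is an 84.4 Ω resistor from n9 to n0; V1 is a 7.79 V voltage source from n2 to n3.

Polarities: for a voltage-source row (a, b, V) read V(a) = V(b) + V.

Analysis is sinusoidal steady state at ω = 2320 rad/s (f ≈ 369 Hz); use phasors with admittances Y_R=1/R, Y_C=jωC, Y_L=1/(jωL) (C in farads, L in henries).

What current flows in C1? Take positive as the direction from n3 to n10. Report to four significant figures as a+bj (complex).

-0.004625-0.02302j A

MNA unknowns: 11 node voltages V₁..V_11 plus 1 source current (V1)
C1: Y=0.000+0.003364j on G[10,3]
C2: Y=0.000+0.09721j on G[4,2]
R1: Y=0.5405+0.000j on G[2,6]
C3: Y=0.000+0.04130j on G[11,6]
R2: Y=0.0007092+0.000j on G[2,8]
R3: Y=0.0006579+0.000j on G[0,10]
R4: Y=0.002049+0.000j on G[2,11]
R5: Y=0.01236+0.000j on G[1,6]
R6: Y=0.9804+0.000j on G[7,2]
R7: Y=0.001456+0.000j on G[4,8]
C4: Y=0.000+0.006751j on G[7,1]
R8: Y=0.1374+0.000j on G[1,10]
L1: Y=0.000-0.03290j on G[7,6]
R9: Y=0.0004630+0.000j on G[4,5]
R10: Y=0.0001105+0.000j on G[4,8]
R11: Y=0.08264+0.000j on G[8,2]
R12: Y=0.001852+0.000j on G[2,1]
R13: Y=0.009009+0.000j on G[9,0]
R14: Y=0.1742+0.000j on G[6,5]
R15: Y=0.01185+0.000j on G[9,0]
V1: row V2−V3=7.79, i_V1 at 2,3
solve → V1=0.03367+0.1676j, V2=0.9465+1.375j, V3=-6.843+1.375j, V4=0.9464+1.375j, V5=0.9276+1.347j, V6=0.9275+1.347j, V7=0.9540+1.369j, V8=0.9465+1.375j, V9=0.000+0.000j, V10=0.000+0.000j, V11=0.9290+1.346j
aux → i_V1=-0.004625-0.02302j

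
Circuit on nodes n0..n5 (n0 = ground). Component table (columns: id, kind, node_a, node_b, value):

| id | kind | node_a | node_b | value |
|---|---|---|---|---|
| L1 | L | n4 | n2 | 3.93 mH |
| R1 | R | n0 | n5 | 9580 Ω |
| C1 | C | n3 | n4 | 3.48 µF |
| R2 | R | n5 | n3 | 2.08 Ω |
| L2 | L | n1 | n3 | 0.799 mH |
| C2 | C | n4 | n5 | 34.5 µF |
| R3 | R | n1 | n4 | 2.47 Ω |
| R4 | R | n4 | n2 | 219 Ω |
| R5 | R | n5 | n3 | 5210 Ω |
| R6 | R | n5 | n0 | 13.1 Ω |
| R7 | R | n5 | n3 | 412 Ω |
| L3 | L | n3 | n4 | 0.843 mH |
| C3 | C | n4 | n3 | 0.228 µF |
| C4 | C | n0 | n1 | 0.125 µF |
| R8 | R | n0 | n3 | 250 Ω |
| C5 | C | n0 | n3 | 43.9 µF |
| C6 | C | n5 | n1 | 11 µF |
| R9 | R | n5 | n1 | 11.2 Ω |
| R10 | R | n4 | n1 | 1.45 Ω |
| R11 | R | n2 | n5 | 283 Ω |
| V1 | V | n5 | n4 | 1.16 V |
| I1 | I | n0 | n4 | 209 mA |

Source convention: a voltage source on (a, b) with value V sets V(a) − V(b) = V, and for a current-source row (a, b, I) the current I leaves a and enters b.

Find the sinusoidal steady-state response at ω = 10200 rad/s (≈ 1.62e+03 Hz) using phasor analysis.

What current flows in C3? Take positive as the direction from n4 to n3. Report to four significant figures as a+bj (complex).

0.0004429-0.001723j A

MNA unknowns: 5 node voltages V₁..V_5 plus 1 source current (V1)
L1: Y=0.000-0.02495j on G[4,2]
R1: Y=0.0001044+0.000j on G[0,5]
C1: Y=0.000+0.03550j on G[3,4]
R2: Y=0.4808+0.000j on G[5,3]
L2: Y=0.000-0.1227j on G[1,3]
C2: Y=0.000+0.3519j on G[4,5]
R3: Y=0.4049+0.000j on G[1,4]
R4: Y=0.004566+0.000j on G[4,2]
R5: Y=0.0001919+0.000j on G[5,3]
R6: Y=0.07634+0.000j on G[5,0]
R7: Y=0.002427+0.000j on G[5,3]
L3: Y=0.000-0.1163j on G[3,4]
C3: Y=0.000+0.002326j on G[4,3]
C4: Y=0.000+0.001275j on G[0,1]
R8: Y=0.004000+0.000j on G[0,3]
C5: Y=0.000+0.4478j on G[0,3]
C6: Y=0.000+0.1122j on G[5,1]
R9: Y=0.08929+0.000j on G[5,1]
R10: Y=0.6897+0.000j on G[4,1]
R11: Y=0.003534+0.000j on G[2,5]
V1: row V5−V4=1.16, i_V1 at 5,4
I1: z[0]−=0.209, z[4]+=0.209
solve → V1=-0.5331-0.5312j, V2=-0.5912-0.4173j, V3=0.1015-0.3755j, V4=-0.6394-0.5659j, V5=0.5206-0.5659j
aux → i_V1=-0.3443-0.3875j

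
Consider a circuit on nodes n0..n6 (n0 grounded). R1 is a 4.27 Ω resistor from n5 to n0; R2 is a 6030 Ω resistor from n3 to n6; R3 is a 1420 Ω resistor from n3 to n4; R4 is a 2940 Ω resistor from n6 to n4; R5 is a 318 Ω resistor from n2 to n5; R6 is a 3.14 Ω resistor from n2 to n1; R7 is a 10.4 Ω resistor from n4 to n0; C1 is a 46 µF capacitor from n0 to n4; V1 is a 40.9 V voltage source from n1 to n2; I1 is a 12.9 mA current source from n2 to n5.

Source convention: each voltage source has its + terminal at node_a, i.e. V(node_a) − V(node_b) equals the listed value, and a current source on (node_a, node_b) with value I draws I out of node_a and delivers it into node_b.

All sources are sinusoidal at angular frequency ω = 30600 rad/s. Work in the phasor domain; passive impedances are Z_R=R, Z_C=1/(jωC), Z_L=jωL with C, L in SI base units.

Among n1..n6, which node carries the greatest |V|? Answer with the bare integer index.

MNA unknowns: 6 node voltages V₁..V_6 plus 1 source current (V1)
R1: Y=0.2342+0.000j on G[5,0]
R2: Y=0.0001658+0.000j on G[3,6]
R3: Y=0.0007042+0.000j on G[3,4]
R4: Y=0.0003401+0.000j on G[6,4]
R5: Y=0.003145+0.000j on G[2,5]
R6: Y=0.3185+0.000j on G[2,1]
R7: Y=0.09615+0.000j on G[4,0]
C1: Y=0.000+1.408j on G[0,4]
V1: row V1−V2=40.9, i_V1 at 1,2
I1: z[2]−=0.0129, z[5]+=0.0129
solve → V1=36.80+0.000j, V2=-4.102+0.000j, V3=0.000+0.000j, V4=0.000+0.000j, V5=0.000+0.000j, V6=0.000+0.000j
aux → i_V1=-13.03+0.000j

1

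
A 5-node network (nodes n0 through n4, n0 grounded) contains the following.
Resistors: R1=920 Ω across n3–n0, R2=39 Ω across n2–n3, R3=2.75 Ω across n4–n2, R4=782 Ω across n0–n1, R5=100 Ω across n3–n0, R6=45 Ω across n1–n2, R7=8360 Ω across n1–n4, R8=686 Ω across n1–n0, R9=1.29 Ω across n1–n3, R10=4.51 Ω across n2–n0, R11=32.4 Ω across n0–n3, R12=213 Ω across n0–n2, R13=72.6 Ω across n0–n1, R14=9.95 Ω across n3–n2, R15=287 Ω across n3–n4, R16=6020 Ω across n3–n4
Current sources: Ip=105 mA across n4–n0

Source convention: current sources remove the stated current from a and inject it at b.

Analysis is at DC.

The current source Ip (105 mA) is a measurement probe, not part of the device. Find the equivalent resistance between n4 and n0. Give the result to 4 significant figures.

Apply KCL at each of the 4 non-ground nodes and solve the resulting linear system.
Node n1: branches {R4, R6, R7, R8, R9, R13} → V_1 = -0.2843
Node n2: branches {R2, R3, R6, R10, R12, R14} → V_2 = -0.3898
Node n3: branches {R1, R2, R5, R9, R11, R14, R15, R16} → V_3 = -0.2872
Node n4: branches {R3, R7, R15, R16, Ip} → V_4 = -0.6745

R_eq = 6.424 Ω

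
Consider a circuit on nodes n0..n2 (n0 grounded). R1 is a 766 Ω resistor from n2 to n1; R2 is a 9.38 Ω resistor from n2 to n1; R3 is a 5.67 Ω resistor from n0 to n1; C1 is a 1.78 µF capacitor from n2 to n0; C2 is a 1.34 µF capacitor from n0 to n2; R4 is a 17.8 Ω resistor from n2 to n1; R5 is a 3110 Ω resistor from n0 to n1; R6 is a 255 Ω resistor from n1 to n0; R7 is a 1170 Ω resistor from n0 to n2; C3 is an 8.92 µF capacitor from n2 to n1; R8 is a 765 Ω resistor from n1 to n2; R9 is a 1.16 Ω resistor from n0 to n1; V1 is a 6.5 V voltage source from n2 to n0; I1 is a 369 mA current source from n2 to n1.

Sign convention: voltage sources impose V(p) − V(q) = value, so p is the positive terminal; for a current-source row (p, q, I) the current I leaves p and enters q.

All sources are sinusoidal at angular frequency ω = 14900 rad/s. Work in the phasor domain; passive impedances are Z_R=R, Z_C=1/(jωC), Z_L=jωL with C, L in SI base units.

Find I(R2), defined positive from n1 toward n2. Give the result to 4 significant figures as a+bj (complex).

Apply KCL at each of the 2 non-ground nodes and solve the resulting linear system.
Node n1: branches {R1, R2, R3, R4, R5, R6, C3, R8, R9, I1} → V_1 = 1.259+0.5766j
Node n2: branches {R1, R2, C1, C2, R4, R7, C3, R8, V1, I1} → V_2 = 6.500+0.000j
Source currents: i(V1)=-1.318-0.9034j

-0.5588+0.06147j A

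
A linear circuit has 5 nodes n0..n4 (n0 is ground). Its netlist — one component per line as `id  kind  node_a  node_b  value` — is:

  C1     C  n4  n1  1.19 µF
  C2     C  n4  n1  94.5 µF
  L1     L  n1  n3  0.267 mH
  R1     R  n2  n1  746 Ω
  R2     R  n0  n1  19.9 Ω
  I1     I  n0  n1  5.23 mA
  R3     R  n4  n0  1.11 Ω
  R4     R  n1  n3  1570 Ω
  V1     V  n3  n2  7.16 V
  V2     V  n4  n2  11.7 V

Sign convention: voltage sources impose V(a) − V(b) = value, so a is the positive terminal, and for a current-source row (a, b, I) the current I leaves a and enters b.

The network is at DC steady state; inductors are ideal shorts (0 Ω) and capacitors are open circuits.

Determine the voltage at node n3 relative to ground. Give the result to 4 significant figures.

Apply KCL at each of the 4 non-ground nodes and solve the resulting linear system.
Node n1: branches {C1, C2, L1, R1, R2, I1, R4} → V_1 = -4.295
Node n2: branches {R1, V1, V2} → V_2 = -11.45
Node n3: branches {L1, R4, V1} → V_3 = -4.295
Node n4: branches {C1, C2, R3, V2} → V_4 = 0.2454
Source currents: i(L1)=0.2114, i(V1)=0.2114, i(V2)=-0.2210

-4.295 V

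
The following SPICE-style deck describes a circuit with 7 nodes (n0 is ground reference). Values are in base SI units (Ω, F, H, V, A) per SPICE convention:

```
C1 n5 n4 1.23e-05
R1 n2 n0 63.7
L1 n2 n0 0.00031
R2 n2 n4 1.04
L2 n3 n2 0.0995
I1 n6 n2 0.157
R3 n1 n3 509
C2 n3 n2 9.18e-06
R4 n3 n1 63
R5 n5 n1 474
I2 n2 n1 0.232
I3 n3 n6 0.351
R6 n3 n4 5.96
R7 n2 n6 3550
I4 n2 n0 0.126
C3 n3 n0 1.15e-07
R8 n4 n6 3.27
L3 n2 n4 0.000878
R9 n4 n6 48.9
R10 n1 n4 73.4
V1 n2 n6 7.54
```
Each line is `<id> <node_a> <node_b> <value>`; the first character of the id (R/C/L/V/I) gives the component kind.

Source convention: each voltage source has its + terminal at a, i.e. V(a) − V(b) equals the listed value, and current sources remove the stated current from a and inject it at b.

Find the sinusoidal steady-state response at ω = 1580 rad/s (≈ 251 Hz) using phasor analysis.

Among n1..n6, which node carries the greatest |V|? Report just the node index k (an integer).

6

Apply KCL at each of the 6 non-ground nodes and solve the resulting linear system.
Node n1: branches {R3, R4, R5, I2, R10} → V_1 = 4.674-0.8754j
Node n2: branches {R1, L1, R2, L2, I1, C2, I2, R7, I4, L3, V1} → V_2 = -0.0007298-0.06178j
Node n3: branches {L2, R3, C2, R4, I3, R6, C3} → V_3 = -2.863-0.7722j
Node n4: branches {C1, R2, R6, R8, L3, R9, R10} → V_4 = -1.537-0.9032j
Node n5: branches {C1, R5} → V_5 = -1.462-1.569j
Node n6: branches {I1, I3, R7, R8, R9, V1} → V_6 = -7.541-0.06178j
Source currents: i(V1)=-2.155+0.2745j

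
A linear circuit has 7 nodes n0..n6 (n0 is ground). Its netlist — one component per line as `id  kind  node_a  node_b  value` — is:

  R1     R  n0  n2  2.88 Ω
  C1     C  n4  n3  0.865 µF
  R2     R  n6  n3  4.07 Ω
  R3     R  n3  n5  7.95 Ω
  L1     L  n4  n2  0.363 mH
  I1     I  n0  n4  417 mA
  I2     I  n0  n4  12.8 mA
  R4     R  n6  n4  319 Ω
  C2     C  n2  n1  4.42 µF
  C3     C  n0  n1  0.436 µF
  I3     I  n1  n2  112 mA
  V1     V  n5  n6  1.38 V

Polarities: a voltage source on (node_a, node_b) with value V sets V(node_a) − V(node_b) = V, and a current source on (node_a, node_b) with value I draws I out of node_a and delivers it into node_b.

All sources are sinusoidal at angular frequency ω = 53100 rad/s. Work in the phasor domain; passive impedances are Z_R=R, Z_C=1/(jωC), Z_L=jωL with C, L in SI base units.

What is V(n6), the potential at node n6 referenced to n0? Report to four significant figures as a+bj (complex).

Apply KCL at each of the 6 non-ground nodes and solve the resulting linear system.
Node n1: branches {C2, C3, I3} → V_1 = 1.149+0.3646j
Node n2: branches {R1, L1, C2, I3} → V_2 = 1.262-0.07660j
Node n3: branches {C1, R2, R3} → V_3 = 1.264+8.176j
Node n4: branches {C1, L1, I1, I2, R4} → V_4 = 1.262+8.208j
Node n5: branches {R3, V1} → V_5 = 2.181+8.177j
Node n6: branches {R2, R4, V1} → V_6 = 0.8009+8.177j
Source currents: i(V1)=-0.1153-3.313e-05j

0.8009+8.177j V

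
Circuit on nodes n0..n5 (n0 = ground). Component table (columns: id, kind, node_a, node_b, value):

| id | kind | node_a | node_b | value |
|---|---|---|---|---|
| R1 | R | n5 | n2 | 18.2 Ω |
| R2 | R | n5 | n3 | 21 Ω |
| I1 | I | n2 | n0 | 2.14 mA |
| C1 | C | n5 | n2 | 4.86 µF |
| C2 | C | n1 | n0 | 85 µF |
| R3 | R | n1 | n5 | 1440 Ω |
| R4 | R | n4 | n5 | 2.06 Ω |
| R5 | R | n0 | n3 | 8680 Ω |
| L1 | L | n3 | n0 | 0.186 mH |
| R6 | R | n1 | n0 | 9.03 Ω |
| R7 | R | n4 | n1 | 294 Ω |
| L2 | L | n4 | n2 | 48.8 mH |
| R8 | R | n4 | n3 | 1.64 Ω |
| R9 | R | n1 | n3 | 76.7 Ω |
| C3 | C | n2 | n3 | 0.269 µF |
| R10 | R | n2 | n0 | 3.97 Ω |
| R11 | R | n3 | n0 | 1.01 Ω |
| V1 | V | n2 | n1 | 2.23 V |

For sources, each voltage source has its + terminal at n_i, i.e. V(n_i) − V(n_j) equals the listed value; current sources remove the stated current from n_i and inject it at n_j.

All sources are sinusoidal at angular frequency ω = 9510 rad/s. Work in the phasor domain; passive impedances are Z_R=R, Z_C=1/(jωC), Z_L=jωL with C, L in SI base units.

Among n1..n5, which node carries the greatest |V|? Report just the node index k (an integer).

Element admittances at ω=9510 rad/s:
  Y(R1) = 0.05495+0.000j S between n5,n2
  Y(R2) = 0.04762+0.000j S between n5,n3
  I1: injects 0.00214 A into n0 (from n2)
  Y(C1) = 0.000+0.04622j S between n5,n2
  Y(C2) = 0.000+0.8084j S between n1,n0
  Y(R3) = 0.0006944+0.000j S between n1,n5
  Y(R4) = 0.4854+0.000j S between n4,n5
  Y(R5) = 0.0001152+0.000j S between n0,n3
  Y(L1) = 0.000-0.5653j S between n3,n0
  Y(R6) = 0.1107+0.000j S between n1,n0
  Y(R7) = 0.003401+0.000j S between n4,n1
  Y(L2) = 0.000-0.002155j S between n4,n2
  Y(R8) = 0.6098+0.000j S between n4,n3
  Y(R9) = 0.01304+0.000j S between n1,n3
  Y(C3) = 0.000+0.002558j S between n2,n3
  Y(R10) = 0.2519+0.000j S between n2,n0
  Y(R11) = 0.9901+0.000j S between n3,n0
  V1: constraint V(n2)−V(n1) = 2.23
Assemble and solve the 6×6 MNA system:
  V(n1)=-0.3905+0.6073j  V(n2)=1.839+0.6073j  V(n3)=0.01077+0.1026j  V(n4)=0.1155+0.2197j  V(n5)=0.2488+0.3717j
  i(V1)=-0.5415-0.2404j

2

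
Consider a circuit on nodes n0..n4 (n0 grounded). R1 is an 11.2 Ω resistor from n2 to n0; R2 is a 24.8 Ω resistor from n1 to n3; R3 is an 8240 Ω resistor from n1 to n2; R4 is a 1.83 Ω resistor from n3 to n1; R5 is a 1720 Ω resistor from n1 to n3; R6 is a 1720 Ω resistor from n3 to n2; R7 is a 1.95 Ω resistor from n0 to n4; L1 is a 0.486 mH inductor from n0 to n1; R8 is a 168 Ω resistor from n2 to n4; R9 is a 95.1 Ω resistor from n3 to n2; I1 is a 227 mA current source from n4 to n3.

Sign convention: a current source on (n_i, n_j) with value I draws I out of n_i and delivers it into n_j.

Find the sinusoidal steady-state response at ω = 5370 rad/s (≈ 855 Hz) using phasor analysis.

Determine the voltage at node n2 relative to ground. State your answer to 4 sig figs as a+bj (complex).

0.01666+0.06031j V

Apply KCL at each of the 4 non-ground nodes and solve the resulting linear system.
Node n1: branches {R2, R3, R4, R5, L1} → V_1 = 0.01498+0.5815j
Node n2: branches {R1, R3, R6, R8, R9} → V_2 = 0.01666+0.06031j
Node n3: branches {R2, R4, R5, R6, R9, I1} → V_3 = 0.3943+0.5718j
Node n4: branches {R7, R8, I1} → V_4 = -0.4374+0.0006920j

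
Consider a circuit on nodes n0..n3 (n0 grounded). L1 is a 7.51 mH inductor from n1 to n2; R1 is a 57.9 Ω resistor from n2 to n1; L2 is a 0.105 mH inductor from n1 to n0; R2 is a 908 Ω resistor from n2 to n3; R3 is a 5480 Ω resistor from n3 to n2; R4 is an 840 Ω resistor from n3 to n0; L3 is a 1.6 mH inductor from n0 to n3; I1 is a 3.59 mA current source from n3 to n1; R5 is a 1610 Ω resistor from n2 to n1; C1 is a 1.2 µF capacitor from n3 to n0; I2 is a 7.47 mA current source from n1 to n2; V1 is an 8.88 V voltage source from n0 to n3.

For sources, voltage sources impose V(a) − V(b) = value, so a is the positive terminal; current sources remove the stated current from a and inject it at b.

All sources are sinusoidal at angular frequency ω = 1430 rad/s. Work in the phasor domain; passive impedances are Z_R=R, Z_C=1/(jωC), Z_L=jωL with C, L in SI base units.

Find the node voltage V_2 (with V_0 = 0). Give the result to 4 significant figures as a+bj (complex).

Element admittances at ω=1430 rad/s:
  Y(L1) = 0.000-0.09312j S between n1,n2
  Y(R1) = 0.01727+0.000j S between n2,n1
  Y(L2) = 0.000-6.660j S between n1,n0
  Y(R2) = 0.001101+0.000j S between n2,n3
  Y(R3) = 0.0001825+0.000j S between n3,n2
  Y(R4) = 0.001190+0.000j S between n3,n0
  Y(L3) = 0.000-0.4371j S between n0,n3
  I1: injects 0.00359 A into n1 (from n3)
  Y(R5) = 0.0006211+0.000j S between n2,n1
  Y(C1) = 0.000+0.001716j S between n3,n0
  I2: injects 0.00747 A into n2 (from n1)
  V1: constraint V(n0)−V(n3) = 8.88
Assemble and solve the 4×4 MNA system:
  V(n1)=-8.030e-06-0.001171j  V(n2)=-0.008362-0.04166j  V(n3)=-8.880+0.000j
  i(V1)=-0.01837+3.866j

-0.008362-0.04166j V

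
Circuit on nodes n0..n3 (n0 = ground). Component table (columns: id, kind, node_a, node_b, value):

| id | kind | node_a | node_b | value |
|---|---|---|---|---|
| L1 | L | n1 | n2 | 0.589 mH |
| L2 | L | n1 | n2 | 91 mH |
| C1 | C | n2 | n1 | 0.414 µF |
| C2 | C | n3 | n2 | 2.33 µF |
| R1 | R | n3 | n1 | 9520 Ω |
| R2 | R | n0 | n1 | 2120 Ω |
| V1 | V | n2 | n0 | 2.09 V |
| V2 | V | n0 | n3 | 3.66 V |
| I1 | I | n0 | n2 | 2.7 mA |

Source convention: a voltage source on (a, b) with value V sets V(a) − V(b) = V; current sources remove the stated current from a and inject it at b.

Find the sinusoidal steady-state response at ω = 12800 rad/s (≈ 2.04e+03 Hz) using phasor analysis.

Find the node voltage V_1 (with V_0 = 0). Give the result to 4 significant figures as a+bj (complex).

MNA unknowns: 3 node voltages V₁..V_3 plus 2 source currents (V1, V2)
L1: Y=0.000-0.1326j on G[1,2]
L2: Y=0.000-0.0008585j on G[1,2]
C1: Y=0.000+0.005299j on G[2,1]
C2: Y=0.000+0.02982j on G[3,2]
R1: Y=0.0001050+0.000j on G[3,1]
R2: Y=0.0004717+0.000j on G[0,1]
V1: row V2−V0=2.09, i_V1 at 2,0
V2: row V0−V3=3.66, i_V2 at 0,3
I1: z[0]−=0.0027, z[2]+=0.0027
solve → V1=2.090-0.01240j, V2=2.090+0.000j, V3=-3.660+0.000j
aux → i_V1=0.001110-0.1715j, i_V2=-0.0006040-0.1715j

2.090-0.01240j V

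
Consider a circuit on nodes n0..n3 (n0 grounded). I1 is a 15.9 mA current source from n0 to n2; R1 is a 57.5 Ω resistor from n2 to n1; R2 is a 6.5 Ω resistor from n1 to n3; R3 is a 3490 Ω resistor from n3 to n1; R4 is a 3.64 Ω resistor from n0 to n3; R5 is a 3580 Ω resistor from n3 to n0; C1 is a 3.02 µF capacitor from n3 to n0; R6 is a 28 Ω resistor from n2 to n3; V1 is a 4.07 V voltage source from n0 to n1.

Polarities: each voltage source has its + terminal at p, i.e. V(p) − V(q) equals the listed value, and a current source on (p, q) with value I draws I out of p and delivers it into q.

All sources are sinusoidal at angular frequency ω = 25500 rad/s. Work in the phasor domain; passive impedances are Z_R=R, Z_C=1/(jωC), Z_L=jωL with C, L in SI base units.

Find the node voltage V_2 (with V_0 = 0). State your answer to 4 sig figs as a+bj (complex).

-2.017+0.1718j V

Element admittances at ω=25500 rad/s:
  I1: injects 0.0159 A into n2 (from n0)
  Y(R1) = 0.01739+0.000j S between n2,n1
  Y(R2) = 0.1538+0.000j S between n1,n3
  Y(R3) = 0.0002865+0.000j S between n3,n1
  Y(R4) = 0.2747+0.000j S between n0,n3
  Y(R5) = 0.0002793+0.000j S between n3,n0
  Y(C1) = 0.000+0.07701j S between n3,n0
  Y(R6) = 0.03571+0.000j S between n2,n3
  V1: constraint V(n0)−V(n1) = 4.07
Assemble and solve the 4×4 MNA system:
  V(n1)=-4.070+0.000j  V(n2)=-2.017+0.1718j  V(n3)=-1.462+0.2554j
  i(V1)=-0.4377-0.04236j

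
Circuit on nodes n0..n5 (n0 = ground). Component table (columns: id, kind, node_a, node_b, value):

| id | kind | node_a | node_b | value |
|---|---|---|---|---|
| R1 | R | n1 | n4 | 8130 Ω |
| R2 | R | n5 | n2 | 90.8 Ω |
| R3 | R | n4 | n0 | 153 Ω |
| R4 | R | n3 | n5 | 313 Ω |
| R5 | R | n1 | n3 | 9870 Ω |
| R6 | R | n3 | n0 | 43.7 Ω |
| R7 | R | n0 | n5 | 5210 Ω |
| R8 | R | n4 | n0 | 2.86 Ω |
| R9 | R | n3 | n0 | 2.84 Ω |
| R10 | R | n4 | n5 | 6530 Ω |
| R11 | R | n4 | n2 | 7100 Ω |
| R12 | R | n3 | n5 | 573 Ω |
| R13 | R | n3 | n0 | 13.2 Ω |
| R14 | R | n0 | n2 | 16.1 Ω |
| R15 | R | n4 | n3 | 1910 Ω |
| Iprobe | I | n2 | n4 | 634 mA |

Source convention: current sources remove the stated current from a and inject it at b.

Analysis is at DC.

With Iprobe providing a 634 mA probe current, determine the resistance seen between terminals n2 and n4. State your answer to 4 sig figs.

R_eq = 17.98 Ω

Apply KCL at each of the 5 non-ground nodes and solve the resulting linear system.
Node n1: branches {R1, R5} → V_1 = 0.9391
Node n2: branches {R2, R11, R14, Iprobe} → V_2 = -9.629
Node n3: branches {R4, R5, R6, R9, R12, R13, R15} → V_3 = -0.06824
Node n4: branches {R1, R3, R8, R10, R11, R15, Iprobe} → V_4 = 1.769
Node n5: branches {R2, R4, R7, R10, R12} → V_5 = -6.510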